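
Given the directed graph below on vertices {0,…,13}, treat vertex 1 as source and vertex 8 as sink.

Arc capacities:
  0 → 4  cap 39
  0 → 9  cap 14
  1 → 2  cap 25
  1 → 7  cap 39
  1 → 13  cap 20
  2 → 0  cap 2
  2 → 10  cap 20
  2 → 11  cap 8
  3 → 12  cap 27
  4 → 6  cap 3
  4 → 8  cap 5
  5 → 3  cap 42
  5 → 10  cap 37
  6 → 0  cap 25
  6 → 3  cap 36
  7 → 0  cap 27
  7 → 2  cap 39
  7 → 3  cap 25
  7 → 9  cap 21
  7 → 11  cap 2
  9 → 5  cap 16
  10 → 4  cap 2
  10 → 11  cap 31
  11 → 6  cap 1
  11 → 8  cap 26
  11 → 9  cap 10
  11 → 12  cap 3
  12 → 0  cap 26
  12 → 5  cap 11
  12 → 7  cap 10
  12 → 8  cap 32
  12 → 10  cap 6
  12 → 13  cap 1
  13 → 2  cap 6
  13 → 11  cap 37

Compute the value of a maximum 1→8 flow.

augment #1: 1→2→11→8 bottleneck 8, total now 8
augment #2: 1→7→11→8 bottleneck 2, total now 10
augment #3: 1→13→11→8 bottleneck 16, total now 26
augment #4: 1→2→0→4→8 bottleneck 2, total now 28
augment #5: 1→2→10→4→8 bottleneck 2, total now 30
augment #6: 1→7→0→4→8 bottleneck 1, total now 31
augment #7: 1→7→3→12→8 bottleneck 25, total now 56
augment #8: 1→13→11→12→8 bottleneck 3, total now 59
augment #9: 1→7→9→5→3→12→8 bottleneck 2, total now 61

Maximum flow value: 61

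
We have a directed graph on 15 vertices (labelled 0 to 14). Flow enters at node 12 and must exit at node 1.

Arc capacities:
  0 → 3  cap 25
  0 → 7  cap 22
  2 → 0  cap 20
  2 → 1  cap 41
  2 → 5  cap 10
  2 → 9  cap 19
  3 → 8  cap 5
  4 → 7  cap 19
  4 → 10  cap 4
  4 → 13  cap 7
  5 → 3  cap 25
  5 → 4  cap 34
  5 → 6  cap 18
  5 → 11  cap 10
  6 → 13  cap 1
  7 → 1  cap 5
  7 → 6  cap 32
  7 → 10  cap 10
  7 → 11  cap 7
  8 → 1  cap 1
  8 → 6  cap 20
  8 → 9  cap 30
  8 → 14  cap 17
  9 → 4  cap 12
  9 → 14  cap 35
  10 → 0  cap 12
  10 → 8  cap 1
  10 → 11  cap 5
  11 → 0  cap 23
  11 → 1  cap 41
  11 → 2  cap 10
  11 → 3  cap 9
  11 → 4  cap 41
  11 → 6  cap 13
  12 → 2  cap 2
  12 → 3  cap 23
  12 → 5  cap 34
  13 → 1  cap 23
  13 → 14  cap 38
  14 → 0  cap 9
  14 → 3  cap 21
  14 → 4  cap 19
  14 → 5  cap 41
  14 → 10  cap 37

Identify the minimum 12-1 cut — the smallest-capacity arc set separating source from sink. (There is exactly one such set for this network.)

Min-cut arcs: {(4,13), (5,11), (6,13), (7,1), (7,11), (8,1), (10,11), (12,2)} (total capacity 38)

augment #1: 12→2→1 push 2
augment #2: 12→3→8→1 push 1
augment #3: 12→5→11→1 push 10
augment #4: 12→5→4→7→1 push 5
augment #5: 12→5→4→13→1 push 7
augment #6: 12→5→6→13→1 push 1
augment #7: 12→5→4→7→11→1 push 7
augment #8: 12→5→4→10→11→1 push 4
augment #9: 12→3→8→14→10→11→1 push 1
max flow = 38; residual-reachable set from 12 gives S-side
cut edges (S→T): {(4,13), (5,11), (6,13), (7,1), (7,11), (8,1), (10,11), (12,2)} total cap 38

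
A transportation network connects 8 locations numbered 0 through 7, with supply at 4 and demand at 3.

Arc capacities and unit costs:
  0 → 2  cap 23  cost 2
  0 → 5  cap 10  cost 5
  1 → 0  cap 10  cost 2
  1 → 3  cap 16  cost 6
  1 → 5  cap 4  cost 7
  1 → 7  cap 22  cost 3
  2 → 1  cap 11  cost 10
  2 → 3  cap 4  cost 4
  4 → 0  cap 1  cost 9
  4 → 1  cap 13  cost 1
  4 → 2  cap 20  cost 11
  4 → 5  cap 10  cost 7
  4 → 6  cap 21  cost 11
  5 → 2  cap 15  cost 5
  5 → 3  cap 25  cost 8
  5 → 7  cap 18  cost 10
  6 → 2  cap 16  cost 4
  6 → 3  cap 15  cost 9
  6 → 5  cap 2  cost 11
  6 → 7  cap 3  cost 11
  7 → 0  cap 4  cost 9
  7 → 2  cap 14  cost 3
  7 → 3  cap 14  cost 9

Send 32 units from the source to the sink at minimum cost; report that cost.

shortest-cost path #1: 4→1→3 push 13 @ unit cost 7 (adds 91)
shortest-cost path #2: 4→5→3 push 10 @ unit cost 15 (adds 150)
shortest-cost path #3: 4→2→3 push 4 @ unit cost 15 (adds 60)
shortest-cost path #4: 4→6→3 push 5 @ unit cost 20 (adds 100)
total cost = 401

Minimum cost for 32 units: 401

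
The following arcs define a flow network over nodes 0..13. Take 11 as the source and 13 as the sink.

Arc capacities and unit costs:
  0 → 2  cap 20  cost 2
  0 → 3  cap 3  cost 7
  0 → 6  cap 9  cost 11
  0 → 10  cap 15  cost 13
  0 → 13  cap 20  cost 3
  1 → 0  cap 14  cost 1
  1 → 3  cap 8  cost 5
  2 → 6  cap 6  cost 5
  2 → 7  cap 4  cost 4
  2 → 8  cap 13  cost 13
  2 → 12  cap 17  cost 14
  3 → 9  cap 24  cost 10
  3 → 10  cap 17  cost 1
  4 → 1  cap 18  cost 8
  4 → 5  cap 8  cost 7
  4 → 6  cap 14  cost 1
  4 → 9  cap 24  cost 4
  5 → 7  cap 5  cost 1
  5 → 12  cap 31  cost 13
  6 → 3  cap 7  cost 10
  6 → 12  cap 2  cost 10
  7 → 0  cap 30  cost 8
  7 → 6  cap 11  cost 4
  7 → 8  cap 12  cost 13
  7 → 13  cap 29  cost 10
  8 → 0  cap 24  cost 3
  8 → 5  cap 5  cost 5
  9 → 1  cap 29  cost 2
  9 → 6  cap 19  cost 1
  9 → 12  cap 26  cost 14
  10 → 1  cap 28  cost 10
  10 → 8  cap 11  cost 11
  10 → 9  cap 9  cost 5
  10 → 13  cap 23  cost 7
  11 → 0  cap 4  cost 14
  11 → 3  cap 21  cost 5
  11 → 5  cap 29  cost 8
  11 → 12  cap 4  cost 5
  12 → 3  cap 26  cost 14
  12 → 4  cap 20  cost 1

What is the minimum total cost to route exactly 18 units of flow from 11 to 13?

Minimum cost for 18 units: 237

shortest-cost path #1: 11→3→10→13 push 17 @ unit cost 13 (adds 221)
shortest-cost path #2: 11→12→4→9→1→0→13 push 1 @ unit cost 16 (adds 16)
total cost = 237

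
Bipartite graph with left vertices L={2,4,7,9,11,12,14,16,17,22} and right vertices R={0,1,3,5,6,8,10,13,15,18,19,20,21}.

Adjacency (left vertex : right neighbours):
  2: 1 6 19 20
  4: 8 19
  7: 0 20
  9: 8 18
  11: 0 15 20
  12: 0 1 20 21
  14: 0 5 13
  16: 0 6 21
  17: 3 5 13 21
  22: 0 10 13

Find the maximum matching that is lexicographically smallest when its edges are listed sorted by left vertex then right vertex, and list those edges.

|M| = 10 (so the lex-smallest maximum matching has 10 edges)
process left vertices in ascending order; for each, take the smallest-labelled available neighbour that still permits 10 edges overall, or leave it unmatched if none does
lex-smallest matching: {2-1, 4-8, 7-0, 9-18, 11-15, 12-20, 14-5, 16-6, 17-3, 22-10}

Lex-smallest maximum matching: {(2,1), (4,8), (7,0), (9,18), (11,15), (12,20), (14,5), (16,6), (17,3), (22,10)}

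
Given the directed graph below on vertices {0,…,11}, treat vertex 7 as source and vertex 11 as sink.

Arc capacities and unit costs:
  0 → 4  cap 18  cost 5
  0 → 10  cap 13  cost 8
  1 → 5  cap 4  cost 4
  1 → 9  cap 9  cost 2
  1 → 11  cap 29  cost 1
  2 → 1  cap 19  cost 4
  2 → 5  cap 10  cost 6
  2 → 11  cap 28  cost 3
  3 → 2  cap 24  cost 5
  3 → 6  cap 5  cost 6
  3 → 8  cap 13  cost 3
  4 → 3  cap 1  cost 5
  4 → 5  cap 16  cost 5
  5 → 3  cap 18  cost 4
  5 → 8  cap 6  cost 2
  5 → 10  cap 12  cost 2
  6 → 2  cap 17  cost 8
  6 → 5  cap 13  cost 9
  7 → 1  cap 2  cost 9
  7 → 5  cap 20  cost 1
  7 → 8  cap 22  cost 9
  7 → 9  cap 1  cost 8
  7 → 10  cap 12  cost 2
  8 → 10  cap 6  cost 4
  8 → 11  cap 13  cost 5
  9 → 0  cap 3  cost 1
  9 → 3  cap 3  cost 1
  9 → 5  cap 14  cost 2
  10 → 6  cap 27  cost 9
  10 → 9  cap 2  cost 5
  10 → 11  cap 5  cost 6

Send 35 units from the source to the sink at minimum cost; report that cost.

Minimum cost for 35 units: 404

shortest-cost path #1: 7→10→11 push 5 @ unit cost 8 (adds 40)
shortest-cost path #2: 7→5→8→11 push 6 @ unit cost 8 (adds 48)
shortest-cost path #3: 7→1→11 push 2 @ unit cost 10 (adds 20)
shortest-cost path #4: 7→5→3→8→11 push 7 @ unit cost 13 (adds 91)
shortest-cost path #5: 7→5→3→2→11 push 7 @ unit cost 13 (adds 91)
shortest-cost path #6: 7→8→3→2→11 push 7 @ unit cost 14 (adds 98)
shortest-cost path #7: 7→10→9→3→2→11 push 1 @ unit cost 16 (adds 16)
total cost = 404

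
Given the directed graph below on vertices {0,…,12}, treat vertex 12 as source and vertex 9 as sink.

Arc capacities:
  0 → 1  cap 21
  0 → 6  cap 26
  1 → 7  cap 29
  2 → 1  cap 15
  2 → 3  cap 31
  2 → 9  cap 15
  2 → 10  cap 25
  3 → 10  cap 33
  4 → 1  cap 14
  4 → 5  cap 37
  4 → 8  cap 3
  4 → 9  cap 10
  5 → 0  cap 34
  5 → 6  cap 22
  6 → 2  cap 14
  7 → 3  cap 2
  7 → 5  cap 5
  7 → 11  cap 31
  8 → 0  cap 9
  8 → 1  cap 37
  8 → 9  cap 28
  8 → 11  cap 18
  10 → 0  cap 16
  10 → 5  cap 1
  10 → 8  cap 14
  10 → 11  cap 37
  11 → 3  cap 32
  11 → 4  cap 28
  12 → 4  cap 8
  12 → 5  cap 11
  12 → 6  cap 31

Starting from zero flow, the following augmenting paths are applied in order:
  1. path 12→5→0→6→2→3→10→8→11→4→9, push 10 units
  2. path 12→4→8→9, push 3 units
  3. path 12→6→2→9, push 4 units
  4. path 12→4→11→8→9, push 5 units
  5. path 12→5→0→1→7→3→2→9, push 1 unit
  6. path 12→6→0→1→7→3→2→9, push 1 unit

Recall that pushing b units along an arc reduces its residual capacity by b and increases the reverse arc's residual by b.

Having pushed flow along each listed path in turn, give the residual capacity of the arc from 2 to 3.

Residual capacity of (2,3): 23

after path 1 (12→5→0→6→2→3→10→8→11→4→9, push 10): res(2,3)=21
after path 2 (12→4→8→9, push 3): res(2,3)=21
after path 3 (12→6→2→9, push 4): res(2,3)=21
after path 4 (12→4→11→8→9, push 5): res(2,3)=21
after path 5 (12→5→0→1→7→3→2→9, push 1): res(2,3)=22
after path 6 (12→6→0→1→7→3→2→9, push 1): res(2,3)=23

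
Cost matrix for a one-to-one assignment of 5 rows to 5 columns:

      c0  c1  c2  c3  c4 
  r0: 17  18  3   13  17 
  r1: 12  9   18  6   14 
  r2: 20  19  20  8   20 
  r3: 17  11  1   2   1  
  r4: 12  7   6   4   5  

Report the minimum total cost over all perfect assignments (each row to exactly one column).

Minimum assignment cost: 31

optimal assignment: row0→col2 (cost 3), row1→col0 (cost 12), row2→col3 (cost 8), row3→col4 (cost 1), row4→col1 (cost 7)
total = 3 + 12 + 8 + 1 + 7 = 31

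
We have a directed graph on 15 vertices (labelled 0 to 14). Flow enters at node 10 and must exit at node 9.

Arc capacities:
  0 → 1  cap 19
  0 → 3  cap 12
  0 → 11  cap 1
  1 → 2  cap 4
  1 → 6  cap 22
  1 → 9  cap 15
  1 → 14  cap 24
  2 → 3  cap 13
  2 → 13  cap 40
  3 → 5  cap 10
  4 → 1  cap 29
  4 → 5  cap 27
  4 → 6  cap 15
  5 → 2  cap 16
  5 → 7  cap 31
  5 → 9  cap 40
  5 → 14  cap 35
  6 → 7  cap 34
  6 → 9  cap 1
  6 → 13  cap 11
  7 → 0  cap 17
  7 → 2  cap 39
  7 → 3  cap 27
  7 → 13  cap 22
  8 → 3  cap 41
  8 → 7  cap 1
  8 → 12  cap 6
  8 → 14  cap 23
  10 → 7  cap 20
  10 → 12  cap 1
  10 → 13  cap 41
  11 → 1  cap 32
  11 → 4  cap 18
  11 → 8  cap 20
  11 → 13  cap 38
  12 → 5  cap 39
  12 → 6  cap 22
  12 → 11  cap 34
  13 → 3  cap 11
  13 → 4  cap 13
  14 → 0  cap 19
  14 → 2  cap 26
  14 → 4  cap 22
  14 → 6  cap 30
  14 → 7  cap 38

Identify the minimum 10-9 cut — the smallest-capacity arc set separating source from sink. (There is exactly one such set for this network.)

Min-cut arcs: {(3,5), (7,0), (10,12), (13,4)} (total capacity 41)

augment #1: 10→12→5→9 push 1
augment #2: 10→7→0→1→9 push 15
augment #3: 10→7→3→5→9 push 5
augment #4: 10→13→3→5→9 push 5
augment #5: 10→13→4→5→9 push 13
augment #6: 10→13→3→7→0→1→6→9 push 1
augment #7: 10→13→3→7→0→11→4→5→9 push 1
max flow = 41; residual-reachable set from 10 gives S-side
cut edges (S→T): {(3,5), (7,0), (10,12), (13,4)} total cap 41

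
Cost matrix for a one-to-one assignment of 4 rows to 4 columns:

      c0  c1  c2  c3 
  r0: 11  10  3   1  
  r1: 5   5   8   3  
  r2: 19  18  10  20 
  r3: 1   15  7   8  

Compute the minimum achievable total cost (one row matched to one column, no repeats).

Minimum assignment cost: 17

optimal assignment: row0→col3 (cost 1), row1→col1 (cost 5), row2→col2 (cost 10), row3→col0 (cost 1)
total = 1 + 5 + 10 + 1 = 17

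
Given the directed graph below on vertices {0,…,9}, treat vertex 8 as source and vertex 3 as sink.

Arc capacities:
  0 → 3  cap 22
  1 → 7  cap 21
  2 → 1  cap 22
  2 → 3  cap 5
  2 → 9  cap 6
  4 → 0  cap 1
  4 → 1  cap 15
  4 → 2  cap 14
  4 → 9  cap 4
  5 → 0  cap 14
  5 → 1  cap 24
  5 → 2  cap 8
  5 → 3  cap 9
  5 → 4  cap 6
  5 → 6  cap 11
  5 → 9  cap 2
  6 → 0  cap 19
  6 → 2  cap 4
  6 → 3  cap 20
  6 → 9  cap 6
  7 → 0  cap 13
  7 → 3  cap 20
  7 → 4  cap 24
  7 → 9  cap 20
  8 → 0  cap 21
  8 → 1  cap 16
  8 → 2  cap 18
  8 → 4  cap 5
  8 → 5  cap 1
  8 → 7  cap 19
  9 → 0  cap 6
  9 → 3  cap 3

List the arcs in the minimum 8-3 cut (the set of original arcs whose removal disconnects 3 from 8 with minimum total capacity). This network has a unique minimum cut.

Min-cut arcs: {(0,3), (2,3), (7,3), (8,5), (9,3)} (total capacity 51)

augment #1: 8→0→3 push 21
augment #2: 8→2→3 push 5
augment #3: 8→5→3 push 1
augment #4: 8→7→3 push 19
augment #5: 8→1→7→3 push 1
augment #6: 8→2→9→3 push 3
augment #7: 8→4→0→3 push 1
max flow = 51; residual-reachable set from 8 gives S-side
cut edges (S→T): {(0,3), (2,3), (7,3), (8,5), (9,3)} total cap 51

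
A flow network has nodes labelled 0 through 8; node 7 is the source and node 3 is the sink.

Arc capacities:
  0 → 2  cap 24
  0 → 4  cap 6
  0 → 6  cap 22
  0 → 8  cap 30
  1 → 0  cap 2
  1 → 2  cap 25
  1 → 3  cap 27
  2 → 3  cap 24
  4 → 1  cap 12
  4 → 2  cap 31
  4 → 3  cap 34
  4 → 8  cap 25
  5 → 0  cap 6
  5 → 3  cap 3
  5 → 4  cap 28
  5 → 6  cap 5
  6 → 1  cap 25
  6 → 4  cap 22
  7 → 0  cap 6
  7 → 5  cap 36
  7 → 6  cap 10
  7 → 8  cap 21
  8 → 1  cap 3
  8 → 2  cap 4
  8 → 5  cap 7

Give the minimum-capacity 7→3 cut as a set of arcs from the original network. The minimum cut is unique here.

augment #1: 7→5→3 push 3
augment #2: 7→0→2→3 push 6
augment #3: 7→5→4→3 push 28
augment #4: 7→6→1→3 push 10
augment #5: 7→8→1→3 push 3
augment #6: 7→8→2→3 push 4
augment #7: 7→5→0→2→3 push 5
augment #8: 7→8→5→0→2→3 push 1
augment #9: 7→8→5→6→1→3 push 5
max flow = 65; residual-reachable set from 7 gives S-side
cut edges (S→T): {(5,0), (5,3), (5,4), (5,6), (7,0), (7,6), (8,1), (8,2)} total cap 65

Min-cut arcs: {(5,0), (5,3), (5,4), (5,6), (7,0), (7,6), (8,1), (8,2)} (total capacity 65)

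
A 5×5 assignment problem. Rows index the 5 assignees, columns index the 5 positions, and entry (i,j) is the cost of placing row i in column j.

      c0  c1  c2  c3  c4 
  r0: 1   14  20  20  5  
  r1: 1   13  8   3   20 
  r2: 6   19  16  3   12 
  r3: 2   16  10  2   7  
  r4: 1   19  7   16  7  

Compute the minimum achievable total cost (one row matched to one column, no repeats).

optimal assignment: row0→col4 (cost 5), row1→col1 (cost 13), row2→col3 (cost 3), row3→col0 (cost 2), row4→col2 (cost 7)
total = 5 + 13 + 3 + 2 + 7 = 30

Minimum assignment cost: 30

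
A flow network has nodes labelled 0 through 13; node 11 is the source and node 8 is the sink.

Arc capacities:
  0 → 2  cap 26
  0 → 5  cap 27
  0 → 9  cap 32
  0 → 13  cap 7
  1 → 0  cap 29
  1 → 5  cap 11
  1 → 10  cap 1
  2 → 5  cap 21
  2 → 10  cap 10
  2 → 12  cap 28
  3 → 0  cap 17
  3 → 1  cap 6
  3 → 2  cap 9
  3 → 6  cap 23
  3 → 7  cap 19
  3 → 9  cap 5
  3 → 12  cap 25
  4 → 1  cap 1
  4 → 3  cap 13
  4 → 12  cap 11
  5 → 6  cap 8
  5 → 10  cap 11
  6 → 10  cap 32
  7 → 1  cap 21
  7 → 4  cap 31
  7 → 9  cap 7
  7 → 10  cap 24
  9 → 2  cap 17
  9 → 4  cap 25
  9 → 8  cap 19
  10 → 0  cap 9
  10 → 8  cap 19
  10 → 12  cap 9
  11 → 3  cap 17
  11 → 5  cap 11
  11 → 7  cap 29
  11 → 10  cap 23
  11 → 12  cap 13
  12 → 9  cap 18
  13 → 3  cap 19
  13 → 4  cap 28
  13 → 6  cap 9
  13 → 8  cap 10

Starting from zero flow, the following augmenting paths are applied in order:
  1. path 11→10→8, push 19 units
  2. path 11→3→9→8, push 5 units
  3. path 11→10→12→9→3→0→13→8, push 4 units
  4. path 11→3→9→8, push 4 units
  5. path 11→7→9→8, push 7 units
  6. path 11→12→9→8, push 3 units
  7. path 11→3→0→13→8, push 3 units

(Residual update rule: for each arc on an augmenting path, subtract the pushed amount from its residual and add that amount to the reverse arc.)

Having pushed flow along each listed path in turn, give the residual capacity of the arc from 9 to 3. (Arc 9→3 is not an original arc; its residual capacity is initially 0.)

after path 1 (11→10→8, push 19): res(9,3)=0
after path 2 (11→3→9→8, push 5): res(9,3)=5
after path 3 (11→10→12→9→3→0→13→8, push 4): res(9,3)=1
after path 4 (11→3→9→8, push 4): res(9,3)=5
after path 5 (11→7→9→8, push 7): res(9,3)=5
after path 6 (11→12→9→8, push 3): res(9,3)=5
after path 7 (11→3→0→13→8, push 3): res(9,3)=5

Residual capacity of (9,3): 5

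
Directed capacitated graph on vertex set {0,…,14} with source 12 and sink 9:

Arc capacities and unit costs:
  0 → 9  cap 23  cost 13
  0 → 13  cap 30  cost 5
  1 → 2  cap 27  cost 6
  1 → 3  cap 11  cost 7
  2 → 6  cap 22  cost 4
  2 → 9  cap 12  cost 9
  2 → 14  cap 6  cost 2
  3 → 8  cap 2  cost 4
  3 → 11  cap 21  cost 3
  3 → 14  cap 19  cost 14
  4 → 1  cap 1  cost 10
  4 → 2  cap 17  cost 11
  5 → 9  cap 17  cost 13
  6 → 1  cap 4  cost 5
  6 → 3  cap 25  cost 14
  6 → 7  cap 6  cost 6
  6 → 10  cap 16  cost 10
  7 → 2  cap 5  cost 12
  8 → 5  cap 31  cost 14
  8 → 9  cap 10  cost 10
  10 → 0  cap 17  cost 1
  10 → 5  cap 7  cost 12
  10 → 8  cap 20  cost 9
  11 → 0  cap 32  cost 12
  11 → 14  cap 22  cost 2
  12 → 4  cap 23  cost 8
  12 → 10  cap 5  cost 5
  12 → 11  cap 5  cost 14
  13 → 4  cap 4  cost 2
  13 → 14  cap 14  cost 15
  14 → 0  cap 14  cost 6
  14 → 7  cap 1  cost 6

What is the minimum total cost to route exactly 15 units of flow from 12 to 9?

Minimum cost for 15 units: 375

shortest-cost path #1: 12→10→0→9 push 5 @ unit cost 19 (adds 95)
shortest-cost path #2: 12→4→2→9 push 10 @ unit cost 28 (adds 280)
total cost = 375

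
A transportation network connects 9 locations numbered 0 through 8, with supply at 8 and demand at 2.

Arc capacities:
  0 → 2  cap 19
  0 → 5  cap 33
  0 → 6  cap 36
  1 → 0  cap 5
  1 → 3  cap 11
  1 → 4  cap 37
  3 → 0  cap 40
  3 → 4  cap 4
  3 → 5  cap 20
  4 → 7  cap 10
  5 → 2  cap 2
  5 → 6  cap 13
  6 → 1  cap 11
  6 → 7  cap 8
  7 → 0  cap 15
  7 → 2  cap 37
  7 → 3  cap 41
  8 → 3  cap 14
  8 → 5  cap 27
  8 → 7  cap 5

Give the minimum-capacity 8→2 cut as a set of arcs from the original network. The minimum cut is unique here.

Min-cut arcs: {(5,2), (5,6), (8,3), (8,7)} (total capacity 34)

augment #1: 8→5→2 push 2
augment #2: 8→7→2 push 5
augment #3: 8→3→0→2 push 14
augment #4: 8→5→6→7→2 push 8
augment #5: 8→5→6→1→0→2 push 5
max flow = 34; residual-reachable set from 8 gives S-side
cut edges (S→T): {(5,2), (5,6), (8,3), (8,7)} total cap 34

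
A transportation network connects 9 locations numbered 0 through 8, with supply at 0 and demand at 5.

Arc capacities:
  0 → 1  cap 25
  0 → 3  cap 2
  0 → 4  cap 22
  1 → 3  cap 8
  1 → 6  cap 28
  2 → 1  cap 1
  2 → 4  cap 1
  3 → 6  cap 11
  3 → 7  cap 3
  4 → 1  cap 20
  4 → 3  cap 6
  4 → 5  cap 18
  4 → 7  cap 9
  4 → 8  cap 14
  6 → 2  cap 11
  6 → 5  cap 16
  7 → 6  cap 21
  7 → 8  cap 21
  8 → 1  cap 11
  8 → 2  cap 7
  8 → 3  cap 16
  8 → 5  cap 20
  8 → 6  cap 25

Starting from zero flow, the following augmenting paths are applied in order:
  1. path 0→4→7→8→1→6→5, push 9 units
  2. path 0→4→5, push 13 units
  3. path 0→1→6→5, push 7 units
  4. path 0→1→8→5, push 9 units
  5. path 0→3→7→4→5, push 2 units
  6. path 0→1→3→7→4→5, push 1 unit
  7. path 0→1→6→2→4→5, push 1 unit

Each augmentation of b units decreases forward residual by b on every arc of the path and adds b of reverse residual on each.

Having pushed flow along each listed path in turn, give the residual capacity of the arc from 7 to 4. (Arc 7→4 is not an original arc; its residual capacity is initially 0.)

Residual capacity of (7,4): 6

after path 1 (0→4→7→8→1→6→5, push 9): res(7,4)=9
after path 2 (0→4→5, push 13): res(7,4)=9
after path 3 (0→1→6→5, push 7): res(7,4)=9
after path 4 (0→1→8→5, push 9): res(7,4)=9
after path 5 (0→3→7→4→5, push 2): res(7,4)=7
after path 6 (0→1→3→7→4→5, push 1): res(7,4)=6
after path 7 (0→1→6→2→4→5, push 1): res(7,4)=6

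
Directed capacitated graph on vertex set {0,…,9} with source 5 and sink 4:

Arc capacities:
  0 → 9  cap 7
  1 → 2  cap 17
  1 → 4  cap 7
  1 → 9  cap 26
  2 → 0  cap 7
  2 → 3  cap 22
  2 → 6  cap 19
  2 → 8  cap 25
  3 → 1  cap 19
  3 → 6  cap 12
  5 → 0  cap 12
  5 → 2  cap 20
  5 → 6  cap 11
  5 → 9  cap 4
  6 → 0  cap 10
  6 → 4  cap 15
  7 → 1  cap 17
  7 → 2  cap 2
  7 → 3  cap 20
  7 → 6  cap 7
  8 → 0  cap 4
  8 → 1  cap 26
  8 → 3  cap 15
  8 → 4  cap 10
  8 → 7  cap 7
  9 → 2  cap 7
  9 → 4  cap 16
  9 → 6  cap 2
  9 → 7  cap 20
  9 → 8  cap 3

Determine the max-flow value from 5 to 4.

augment #1: 5→6→4 bottleneck 11, total now 11
augment #2: 5→9→4 bottleneck 4, total now 15
augment #3: 5→0→9→4 bottleneck 7, total now 22
augment #4: 5→2→6→4 bottleneck 4, total now 26
augment #5: 5→2→8→4 bottleneck 10, total now 36
augment #6: 5→2→3→1→4 bottleneck 6, total now 42

Maximum flow value: 42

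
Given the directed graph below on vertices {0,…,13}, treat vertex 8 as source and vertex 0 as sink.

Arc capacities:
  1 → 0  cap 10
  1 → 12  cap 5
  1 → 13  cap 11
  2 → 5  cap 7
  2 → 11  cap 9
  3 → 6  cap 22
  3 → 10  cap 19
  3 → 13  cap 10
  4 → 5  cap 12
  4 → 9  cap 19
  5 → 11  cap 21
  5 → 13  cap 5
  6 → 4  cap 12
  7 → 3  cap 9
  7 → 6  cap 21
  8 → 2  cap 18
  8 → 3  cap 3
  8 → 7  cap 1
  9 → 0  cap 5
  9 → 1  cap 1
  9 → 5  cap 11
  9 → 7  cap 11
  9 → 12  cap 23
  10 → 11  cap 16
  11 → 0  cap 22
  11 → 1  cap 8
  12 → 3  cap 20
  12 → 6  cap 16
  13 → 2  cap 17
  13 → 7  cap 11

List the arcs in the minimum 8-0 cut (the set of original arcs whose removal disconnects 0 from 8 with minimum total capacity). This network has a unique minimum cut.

augment #1: 8→2→11→0 push 9
augment #2: 8→2→5→11→0 push 7
augment #3: 8→3→10→11→0 push 3
augment #4: 8→7→3→10→11→0 push 1
max flow = 20; residual-reachable set from 8 gives S-side
cut edges (S→T): {(2,5), (2,11), (8,3), (8,7)} total cap 20

Min-cut arcs: {(2,5), (2,11), (8,3), (8,7)} (total capacity 20)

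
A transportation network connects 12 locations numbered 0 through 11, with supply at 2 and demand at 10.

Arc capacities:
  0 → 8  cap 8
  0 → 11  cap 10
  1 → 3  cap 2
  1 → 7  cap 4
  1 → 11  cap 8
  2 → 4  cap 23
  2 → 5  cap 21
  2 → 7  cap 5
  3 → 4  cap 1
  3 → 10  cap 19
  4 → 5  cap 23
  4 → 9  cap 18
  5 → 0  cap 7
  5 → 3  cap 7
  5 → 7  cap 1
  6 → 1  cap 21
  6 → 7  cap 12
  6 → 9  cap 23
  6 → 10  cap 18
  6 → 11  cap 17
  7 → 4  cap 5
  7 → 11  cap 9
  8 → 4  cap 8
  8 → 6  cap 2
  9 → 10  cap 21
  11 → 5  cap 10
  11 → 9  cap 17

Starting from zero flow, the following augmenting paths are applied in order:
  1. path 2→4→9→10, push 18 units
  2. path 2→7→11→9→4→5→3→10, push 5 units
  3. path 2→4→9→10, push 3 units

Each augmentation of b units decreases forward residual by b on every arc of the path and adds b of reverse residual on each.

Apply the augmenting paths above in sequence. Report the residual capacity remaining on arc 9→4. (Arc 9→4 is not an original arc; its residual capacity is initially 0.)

after path 1 (2→4→9→10, push 18): res(9,4)=18
after path 2 (2→7→11→9→4→5→3→10, push 5): res(9,4)=13
after path 3 (2→4→9→10, push 3): res(9,4)=16

Residual capacity of (9,4): 16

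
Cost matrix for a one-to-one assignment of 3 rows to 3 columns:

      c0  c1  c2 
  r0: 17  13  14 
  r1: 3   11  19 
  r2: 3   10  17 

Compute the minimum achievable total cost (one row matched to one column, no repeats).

Minimum assignment cost: 27

optimal assignment: row0→col2 (cost 14), row1→col0 (cost 3), row2→col1 (cost 10)
total = 14 + 3 + 10 = 27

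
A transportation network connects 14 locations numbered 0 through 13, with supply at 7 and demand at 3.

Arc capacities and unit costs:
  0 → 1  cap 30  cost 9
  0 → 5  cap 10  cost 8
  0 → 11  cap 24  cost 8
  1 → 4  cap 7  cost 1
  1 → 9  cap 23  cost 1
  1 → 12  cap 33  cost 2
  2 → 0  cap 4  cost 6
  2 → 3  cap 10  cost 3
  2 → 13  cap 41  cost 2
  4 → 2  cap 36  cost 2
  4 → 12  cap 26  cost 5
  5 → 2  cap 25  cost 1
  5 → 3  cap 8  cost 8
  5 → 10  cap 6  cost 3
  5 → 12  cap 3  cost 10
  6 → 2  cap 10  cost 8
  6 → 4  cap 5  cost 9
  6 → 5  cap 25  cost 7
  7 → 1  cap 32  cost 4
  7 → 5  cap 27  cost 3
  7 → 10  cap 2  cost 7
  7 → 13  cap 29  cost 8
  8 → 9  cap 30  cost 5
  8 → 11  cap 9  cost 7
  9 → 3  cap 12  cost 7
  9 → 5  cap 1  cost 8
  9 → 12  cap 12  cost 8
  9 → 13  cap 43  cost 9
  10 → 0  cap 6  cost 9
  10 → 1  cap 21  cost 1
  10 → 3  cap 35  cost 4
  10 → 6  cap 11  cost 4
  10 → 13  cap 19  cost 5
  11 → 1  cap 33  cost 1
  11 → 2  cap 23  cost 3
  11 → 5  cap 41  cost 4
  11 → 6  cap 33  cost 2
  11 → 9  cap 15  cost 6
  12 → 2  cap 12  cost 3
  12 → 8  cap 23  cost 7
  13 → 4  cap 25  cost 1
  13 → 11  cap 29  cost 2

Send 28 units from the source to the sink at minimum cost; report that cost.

Minimum cost for 28 units: 264

shortest-cost path #1: 7→5→2→3 push 10 @ unit cost 7 (adds 70)
shortest-cost path #2: 7→5→10→3 push 6 @ unit cost 10 (adds 60)
shortest-cost path #3: 7→10→3 push 2 @ unit cost 11 (adds 22)
shortest-cost path #4: 7→5→3 push 8 @ unit cost 11 (adds 88)
shortest-cost path #5: 7→1→9→3 push 2 @ unit cost 12 (adds 24)
total cost = 264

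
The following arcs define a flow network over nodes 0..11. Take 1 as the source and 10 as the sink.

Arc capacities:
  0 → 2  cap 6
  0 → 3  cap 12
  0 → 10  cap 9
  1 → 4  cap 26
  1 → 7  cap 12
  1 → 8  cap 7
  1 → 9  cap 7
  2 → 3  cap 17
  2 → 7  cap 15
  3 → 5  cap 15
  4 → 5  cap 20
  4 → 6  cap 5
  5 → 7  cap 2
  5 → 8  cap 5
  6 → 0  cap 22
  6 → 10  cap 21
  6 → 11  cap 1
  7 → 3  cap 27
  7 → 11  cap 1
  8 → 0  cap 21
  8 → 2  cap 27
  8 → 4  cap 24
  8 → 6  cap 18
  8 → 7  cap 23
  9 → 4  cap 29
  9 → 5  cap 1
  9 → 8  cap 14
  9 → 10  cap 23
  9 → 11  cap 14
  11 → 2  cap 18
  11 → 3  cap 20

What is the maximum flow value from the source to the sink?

Maximum flow value: 24

augment #1: 1→9→10 bottleneck 7, total now 7
augment #2: 1→4→6→10 bottleneck 5, total now 12
augment #3: 1→8→0→10 bottleneck 7, total now 19
augment #4: 1→4→5→8→0→10 bottleneck 2, total now 21
augment #5: 1→4→5→8→6→10 bottleneck 3, total now 24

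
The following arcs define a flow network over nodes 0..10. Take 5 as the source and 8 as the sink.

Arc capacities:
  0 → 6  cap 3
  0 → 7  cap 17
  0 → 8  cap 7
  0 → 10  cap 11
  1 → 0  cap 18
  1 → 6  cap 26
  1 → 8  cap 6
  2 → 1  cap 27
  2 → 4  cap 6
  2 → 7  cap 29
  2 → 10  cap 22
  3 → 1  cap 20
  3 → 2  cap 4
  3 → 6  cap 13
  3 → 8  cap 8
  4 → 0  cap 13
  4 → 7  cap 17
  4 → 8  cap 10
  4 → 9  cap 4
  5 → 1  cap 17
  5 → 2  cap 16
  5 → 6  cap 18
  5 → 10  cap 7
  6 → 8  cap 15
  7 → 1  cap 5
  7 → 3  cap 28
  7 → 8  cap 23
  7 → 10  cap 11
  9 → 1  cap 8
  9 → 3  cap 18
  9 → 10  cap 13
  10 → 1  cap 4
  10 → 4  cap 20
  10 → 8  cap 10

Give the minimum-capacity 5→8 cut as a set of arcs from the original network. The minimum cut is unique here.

Min-cut arcs: {(5,1), (5,2), (5,10), (6,8)} (total capacity 55)

augment #1: 5→1→8 push 6
augment #2: 5→6→8 push 15
augment #3: 5→10→8 push 7
augment #4: 5→1→0→8 push 7
augment #5: 5→2→4→8 push 6
augment #6: 5→2→7→8 push 10
augment #7: 5→1→0→7→8 push 4
max flow = 55; residual-reachable set from 5 gives S-side
cut edges (S→T): {(5,1), (5,2), (5,10), (6,8)} total cap 55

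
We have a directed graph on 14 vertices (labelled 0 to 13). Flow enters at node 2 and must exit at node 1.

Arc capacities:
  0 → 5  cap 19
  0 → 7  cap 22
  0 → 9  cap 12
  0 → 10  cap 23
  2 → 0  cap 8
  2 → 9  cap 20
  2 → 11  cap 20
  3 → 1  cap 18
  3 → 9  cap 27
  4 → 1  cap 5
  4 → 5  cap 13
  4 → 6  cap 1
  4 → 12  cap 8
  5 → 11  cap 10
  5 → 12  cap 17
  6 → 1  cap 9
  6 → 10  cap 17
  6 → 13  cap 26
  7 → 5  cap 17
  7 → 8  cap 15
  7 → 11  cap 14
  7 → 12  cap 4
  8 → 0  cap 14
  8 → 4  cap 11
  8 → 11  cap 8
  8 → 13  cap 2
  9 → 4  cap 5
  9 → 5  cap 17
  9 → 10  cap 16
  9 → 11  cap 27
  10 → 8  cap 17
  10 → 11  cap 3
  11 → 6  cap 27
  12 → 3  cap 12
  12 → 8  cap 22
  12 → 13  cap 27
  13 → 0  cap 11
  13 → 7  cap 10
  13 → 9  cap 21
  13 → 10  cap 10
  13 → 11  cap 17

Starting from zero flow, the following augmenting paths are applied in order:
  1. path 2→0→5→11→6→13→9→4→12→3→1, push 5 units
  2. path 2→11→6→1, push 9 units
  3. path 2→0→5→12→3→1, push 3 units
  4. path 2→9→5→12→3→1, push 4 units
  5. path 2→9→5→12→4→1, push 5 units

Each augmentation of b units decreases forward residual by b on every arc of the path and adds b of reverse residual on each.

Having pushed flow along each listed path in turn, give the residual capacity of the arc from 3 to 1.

Residual capacity of (3,1): 6

after path 1 (2→0→5→11→6→13→9→4→12→3→1, push 5): res(3,1)=13
after path 2 (2→11→6→1, push 9): res(3,1)=13
after path 3 (2→0→5→12→3→1, push 3): res(3,1)=10
after path 4 (2→9→5→12→3→1, push 4): res(3,1)=6
after path 5 (2→9→5→12→4→1, push 5): res(3,1)=6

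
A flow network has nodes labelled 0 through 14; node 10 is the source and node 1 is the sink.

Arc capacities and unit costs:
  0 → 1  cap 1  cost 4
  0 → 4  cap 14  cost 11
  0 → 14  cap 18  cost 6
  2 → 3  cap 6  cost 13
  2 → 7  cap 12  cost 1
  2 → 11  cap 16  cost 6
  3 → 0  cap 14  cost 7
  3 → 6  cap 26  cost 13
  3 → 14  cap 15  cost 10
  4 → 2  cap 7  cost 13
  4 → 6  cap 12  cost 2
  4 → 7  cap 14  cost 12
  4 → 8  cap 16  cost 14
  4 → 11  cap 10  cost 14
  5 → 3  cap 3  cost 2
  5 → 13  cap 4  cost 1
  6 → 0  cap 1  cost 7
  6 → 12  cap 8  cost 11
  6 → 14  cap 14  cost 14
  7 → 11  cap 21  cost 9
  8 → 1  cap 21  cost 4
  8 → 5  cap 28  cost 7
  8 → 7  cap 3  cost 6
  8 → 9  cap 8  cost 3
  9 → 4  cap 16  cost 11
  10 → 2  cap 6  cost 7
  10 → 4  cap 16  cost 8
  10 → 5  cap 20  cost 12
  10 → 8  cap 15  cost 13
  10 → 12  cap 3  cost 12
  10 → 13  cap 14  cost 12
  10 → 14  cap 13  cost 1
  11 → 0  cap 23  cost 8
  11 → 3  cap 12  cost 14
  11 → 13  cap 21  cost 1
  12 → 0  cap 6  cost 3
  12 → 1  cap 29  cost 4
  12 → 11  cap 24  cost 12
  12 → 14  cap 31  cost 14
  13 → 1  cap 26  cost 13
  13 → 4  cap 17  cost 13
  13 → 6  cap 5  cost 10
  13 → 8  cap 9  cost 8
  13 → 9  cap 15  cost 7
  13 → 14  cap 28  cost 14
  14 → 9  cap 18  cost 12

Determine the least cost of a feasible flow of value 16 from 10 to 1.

Minimum cost for 16 units: 269

shortest-cost path #1: 10→12→1 push 3 @ unit cost 16 (adds 48)
shortest-cost path #2: 10→8→1 push 13 @ unit cost 17 (adds 221)
total cost = 269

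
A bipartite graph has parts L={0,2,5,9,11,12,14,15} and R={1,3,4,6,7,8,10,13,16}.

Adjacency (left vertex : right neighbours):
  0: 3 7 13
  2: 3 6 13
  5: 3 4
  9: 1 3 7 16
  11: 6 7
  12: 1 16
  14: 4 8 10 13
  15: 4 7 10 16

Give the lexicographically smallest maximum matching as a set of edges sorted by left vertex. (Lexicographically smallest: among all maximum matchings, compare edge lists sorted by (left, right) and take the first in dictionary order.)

|M| = 8 (so the lex-smallest maximum matching has 8 edges)
process left vertices in ascending order; for each, take the smallest-labelled available neighbour that still permits 8 edges overall, or leave it unmatched if none does
lex-smallest matching: {0-3, 2-6, 5-4, 9-1, 11-7, 12-16, 14-8, 15-10}

Lex-smallest maximum matching: {(0,3), (2,6), (5,4), (9,1), (11,7), (12,16), (14,8), (15,10)}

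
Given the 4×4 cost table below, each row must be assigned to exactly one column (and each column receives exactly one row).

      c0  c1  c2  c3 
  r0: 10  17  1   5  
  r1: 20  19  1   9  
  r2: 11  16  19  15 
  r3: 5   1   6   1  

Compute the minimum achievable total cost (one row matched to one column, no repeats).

Minimum assignment cost: 18

optimal assignment: row0→col3 (cost 5), row1→col2 (cost 1), row2→col0 (cost 11), row3→col1 (cost 1)
total = 5 + 1 + 11 + 1 = 18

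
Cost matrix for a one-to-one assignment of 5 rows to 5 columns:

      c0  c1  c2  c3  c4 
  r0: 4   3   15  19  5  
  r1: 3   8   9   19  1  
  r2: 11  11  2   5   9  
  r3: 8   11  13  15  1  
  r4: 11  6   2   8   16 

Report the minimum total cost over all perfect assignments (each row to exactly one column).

Minimum assignment cost: 14

optimal assignment: row0→col1 (cost 3), row1→col0 (cost 3), row2→col3 (cost 5), row3→col4 (cost 1), row4→col2 (cost 2)
total = 3 + 3 + 5 + 1 + 2 = 14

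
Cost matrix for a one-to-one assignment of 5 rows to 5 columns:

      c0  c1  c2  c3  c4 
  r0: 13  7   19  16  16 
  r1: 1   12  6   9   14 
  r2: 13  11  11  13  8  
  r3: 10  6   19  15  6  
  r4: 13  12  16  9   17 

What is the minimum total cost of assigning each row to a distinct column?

optimal assignment: row0→col1 (cost 7), row1→col0 (cost 1), row2→col2 (cost 11), row3→col4 (cost 6), row4→col3 (cost 9)
total = 7 + 1 + 11 + 6 + 9 = 34

Minimum assignment cost: 34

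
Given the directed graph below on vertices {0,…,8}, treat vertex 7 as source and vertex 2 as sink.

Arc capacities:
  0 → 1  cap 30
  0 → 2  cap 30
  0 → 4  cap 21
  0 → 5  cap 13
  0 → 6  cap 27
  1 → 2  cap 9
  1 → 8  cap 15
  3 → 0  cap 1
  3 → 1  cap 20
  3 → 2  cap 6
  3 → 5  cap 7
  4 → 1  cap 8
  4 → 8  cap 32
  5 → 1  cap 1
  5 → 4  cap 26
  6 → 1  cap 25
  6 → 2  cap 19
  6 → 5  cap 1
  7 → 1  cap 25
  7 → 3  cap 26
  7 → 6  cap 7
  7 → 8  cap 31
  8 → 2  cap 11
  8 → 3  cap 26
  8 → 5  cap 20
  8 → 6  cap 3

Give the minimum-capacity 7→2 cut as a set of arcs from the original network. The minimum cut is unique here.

augment #1: 7→1→2 push 9
augment #2: 7→3→2 push 6
augment #3: 7→6→2 push 7
augment #4: 7→8→2 push 11
augment #5: 7→3→0→2 push 1
augment #6: 7→8→6→2 push 3
max flow = 37; residual-reachable set from 7 gives S-side
cut edges (S→T): {(1,2), (3,0), (3,2), (7,6), (8,2), (8,6)} total cap 37

Min-cut arcs: {(1,2), (3,0), (3,2), (7,6), (8,2), (8,6)} (total capacity 37)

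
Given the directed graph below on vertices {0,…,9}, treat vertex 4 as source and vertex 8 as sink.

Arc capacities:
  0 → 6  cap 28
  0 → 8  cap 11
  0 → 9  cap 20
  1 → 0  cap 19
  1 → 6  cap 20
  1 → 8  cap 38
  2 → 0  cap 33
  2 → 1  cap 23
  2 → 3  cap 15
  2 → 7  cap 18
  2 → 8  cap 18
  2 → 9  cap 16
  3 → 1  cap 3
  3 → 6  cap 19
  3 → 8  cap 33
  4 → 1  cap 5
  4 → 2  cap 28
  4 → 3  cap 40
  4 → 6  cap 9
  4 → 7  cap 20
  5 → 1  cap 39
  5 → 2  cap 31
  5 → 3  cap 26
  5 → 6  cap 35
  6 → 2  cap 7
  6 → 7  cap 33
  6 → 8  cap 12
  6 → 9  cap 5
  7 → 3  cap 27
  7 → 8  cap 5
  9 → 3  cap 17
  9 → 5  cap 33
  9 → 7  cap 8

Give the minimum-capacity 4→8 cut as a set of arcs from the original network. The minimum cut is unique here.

augment #1: 4→1→8 push 5
augment #2: 4→2→8 push 18
augment #3: 4→3→8 push 33
augment #4: 4→6→8 push 9
augment #5: 4→7→8 push 5
augment #6: 4→2→0→8 push 10
augment #7: 4→3→1→8 push 3
augment #8: 4→3→6→8 push 3
augment #9: 4→3→6→2→0→8 push 1
augment #10: 4→7→3→6→2→1→8 push 6
augment #11: 4→7→3→6→9→5→1→8 push 5
max flow = 98; residual-reachable set from 4 gives S-side
cut edges (S→T): {(3,1), (3,8), (4,1), (4,2), (6,2), (6,8), (6,9), (7,8)} total cap 98

Min-cut arcs: {(3,1), (3,8), (4,1), (4,2), (6,2), (6,8), (6,9), (7,8)} (total capacity 98)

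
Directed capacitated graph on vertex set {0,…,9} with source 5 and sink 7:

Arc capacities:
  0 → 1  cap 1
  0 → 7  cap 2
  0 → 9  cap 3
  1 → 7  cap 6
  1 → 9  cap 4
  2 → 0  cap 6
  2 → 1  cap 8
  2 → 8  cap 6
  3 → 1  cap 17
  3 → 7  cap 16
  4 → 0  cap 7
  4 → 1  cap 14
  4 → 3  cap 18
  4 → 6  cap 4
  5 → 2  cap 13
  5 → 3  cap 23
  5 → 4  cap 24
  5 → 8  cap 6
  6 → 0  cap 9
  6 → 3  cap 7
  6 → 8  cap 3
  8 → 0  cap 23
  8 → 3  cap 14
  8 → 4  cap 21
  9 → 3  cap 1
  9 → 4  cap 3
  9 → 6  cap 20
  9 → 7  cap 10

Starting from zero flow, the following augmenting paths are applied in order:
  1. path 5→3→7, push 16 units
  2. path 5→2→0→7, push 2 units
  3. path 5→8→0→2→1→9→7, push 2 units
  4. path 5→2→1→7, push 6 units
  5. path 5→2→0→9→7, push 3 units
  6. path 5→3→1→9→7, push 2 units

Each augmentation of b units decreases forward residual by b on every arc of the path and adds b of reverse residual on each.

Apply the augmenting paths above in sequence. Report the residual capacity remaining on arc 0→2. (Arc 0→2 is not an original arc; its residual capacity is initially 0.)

after path 1 (5→3→7, push 16): res(0,2)=0
after path 2 (5→2→0→7, push 2): res(0,2)=2
after path 3 (5→8→0→2→1→9→7, push 2): res(0,2)=0
after path 4 (5→2→1→7, push 6): res(0,2)=0
after path 5 (5→2→0→9→7, push 3): res(0,2)=3
after path 6 (5→3→1→9→7, push 2): res(0,2)=3

Residual capacity of (0,2): 3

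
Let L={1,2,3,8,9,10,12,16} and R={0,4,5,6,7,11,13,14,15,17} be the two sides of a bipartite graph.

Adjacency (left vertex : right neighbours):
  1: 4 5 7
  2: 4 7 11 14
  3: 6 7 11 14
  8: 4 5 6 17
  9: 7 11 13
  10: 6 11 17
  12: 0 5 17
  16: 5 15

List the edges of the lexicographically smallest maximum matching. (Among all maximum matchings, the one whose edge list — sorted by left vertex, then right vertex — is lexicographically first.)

Lex-smallest maximum matching: {(1,4), (2,7), (3,6), (8,5), (9,11), (10,17), (12,0), (16,15)}

|M| = 8 (so the lex-smallest maximum matching has 8 edges)
process left vertices in ascending order; for each, take the smallest-labelled available neighbour that still permits 8 edges overall, or leave it unmatched if none does
lex-smallest matching: {1-4, 2-7, 3-6, 8-5, 9-11, 10-17, 12-0, 16-15}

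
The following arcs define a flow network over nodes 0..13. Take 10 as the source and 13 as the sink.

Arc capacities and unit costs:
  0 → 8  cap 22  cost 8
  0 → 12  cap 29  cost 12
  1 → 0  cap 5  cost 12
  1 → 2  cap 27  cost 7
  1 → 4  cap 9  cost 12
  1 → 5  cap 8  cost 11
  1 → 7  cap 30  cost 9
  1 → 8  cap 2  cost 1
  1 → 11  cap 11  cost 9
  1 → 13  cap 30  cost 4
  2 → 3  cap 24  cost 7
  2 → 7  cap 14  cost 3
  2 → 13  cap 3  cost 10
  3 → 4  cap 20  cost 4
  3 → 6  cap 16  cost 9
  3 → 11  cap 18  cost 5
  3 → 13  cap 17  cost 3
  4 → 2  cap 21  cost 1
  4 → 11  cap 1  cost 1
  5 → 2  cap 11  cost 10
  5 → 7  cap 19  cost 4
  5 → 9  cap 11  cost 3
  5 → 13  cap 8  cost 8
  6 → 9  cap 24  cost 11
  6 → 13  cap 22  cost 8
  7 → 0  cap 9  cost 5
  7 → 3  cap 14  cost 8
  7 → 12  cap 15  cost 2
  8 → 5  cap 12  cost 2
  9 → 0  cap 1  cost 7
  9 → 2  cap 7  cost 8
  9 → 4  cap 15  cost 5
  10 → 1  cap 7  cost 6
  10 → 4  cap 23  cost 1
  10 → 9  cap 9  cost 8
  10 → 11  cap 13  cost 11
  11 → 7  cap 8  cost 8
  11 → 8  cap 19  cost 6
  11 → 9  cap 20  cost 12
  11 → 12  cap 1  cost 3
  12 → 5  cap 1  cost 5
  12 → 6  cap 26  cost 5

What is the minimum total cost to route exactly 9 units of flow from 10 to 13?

shortest-cost path #1: 10→1→13 push 7 @ unit cost 10 (adds 70)
shortest-cost path #2: 10→4→2→13 push 2 @ unit cost 12 (adds 24)
total cost = 94

Minimum cost for 9 units: 94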